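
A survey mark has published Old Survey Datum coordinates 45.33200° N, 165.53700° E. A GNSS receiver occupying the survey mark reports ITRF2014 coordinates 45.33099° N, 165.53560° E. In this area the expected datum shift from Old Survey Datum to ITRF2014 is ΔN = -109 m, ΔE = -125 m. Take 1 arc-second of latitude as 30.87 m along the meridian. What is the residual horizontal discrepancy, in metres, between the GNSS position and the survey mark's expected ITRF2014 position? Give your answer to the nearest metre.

16 m

Observed coordinate differences: Δφ = -0.00101°, Δλ = -0.00140°.
Converting to metres (1° lat = 111132 m, cos φ = 0.702998): observed ΔN = -112.2 m, observed ΔE = -109.4 m.
Subtracting the expected shift leaves a residual of -112.2 − (-109) = -3.2 m north and -109.4 − (-125) = 15.6 m east.
Residual distance = √((-3.2)² + 15.6²) = 16.0 m.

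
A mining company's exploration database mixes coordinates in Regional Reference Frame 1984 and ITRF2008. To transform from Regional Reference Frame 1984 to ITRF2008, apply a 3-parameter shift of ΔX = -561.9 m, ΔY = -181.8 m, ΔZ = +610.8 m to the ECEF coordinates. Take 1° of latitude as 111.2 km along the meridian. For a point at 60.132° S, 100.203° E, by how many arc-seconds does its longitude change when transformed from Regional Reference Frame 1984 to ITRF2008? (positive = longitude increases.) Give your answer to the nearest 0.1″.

sin φ = -0.867175, cos φ = 0.498003, sin λ = 0.984186, cos λ = -0.177136.
East component: ΔE = −sin λ·ΔX + cos λ·ΔY = −(0.984186)(-561.9) + (-0.177136)(-181.8) = 585.22 m.
1° of latitude spans 111200 m; at latitude φ, 1° of longitude spans that × cos φ = 55378.0 m, so Δλ = 585.22 / 55378.0 × 3600 = 38.044″.

Δλ = 38.0″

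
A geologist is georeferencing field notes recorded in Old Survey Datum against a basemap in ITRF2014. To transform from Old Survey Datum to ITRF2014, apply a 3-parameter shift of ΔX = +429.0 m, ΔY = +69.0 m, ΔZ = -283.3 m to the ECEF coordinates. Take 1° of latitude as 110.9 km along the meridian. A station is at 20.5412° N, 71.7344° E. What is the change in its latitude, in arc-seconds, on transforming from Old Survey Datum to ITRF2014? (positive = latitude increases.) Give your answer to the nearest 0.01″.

sin φ = 0.350881, cos φ = 0.936420, sin λ = 0.949614, cos λ = 0.313422.
North component: ΔN = −sin φ cos λ·ΔX − sin φ sin λ·ΔY + cos φ·ΔZ = −(0.350881)(0.313422)(429.0) − (0.350881)(0.949614)(69.0) + (0.936420)(-283.3) = -335.46 m.
1° of latitude spans 110900 m, so Δφ = -335.46 / 110900 × 3600 = -10.890″.

Δφ = -10.89″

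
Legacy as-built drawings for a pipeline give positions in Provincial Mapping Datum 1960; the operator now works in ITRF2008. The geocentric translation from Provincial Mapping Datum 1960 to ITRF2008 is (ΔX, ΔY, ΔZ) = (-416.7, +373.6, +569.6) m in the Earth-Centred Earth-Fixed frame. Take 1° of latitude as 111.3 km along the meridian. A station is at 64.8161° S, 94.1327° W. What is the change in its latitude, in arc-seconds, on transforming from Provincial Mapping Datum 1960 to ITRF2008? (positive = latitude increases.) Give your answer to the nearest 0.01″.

Δφ = -2.19″

sin φ = -0.904947, cos φ = 0.425525, sin λ = -0.997400, cos λ = -0.072067.
North component: ΔN = −sin φ cos λ·ΔX − sin φ sin λ·ΔY + cos φ·ΔZ = −(-0.904947)(-0.072067)(-416.7) − (-0.904947)(-0.997400)(373.6) + (0.425525)(569.6) = -67.65 m.
1° of latitude spans 111300 m, so Δφ = -67.65 / 111300 × 3600 = -2.188″.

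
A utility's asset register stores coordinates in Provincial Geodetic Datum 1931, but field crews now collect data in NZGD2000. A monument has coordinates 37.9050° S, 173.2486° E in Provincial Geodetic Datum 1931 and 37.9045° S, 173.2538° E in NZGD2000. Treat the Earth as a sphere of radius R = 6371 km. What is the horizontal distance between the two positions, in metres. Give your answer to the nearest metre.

460 m

Δφ = -37.9045° − -37.9050° = +0.0005°; Δλ = 173.2538° − 173.2486° = +0.0052°.
1° along a meridian = πR/180 = 111195 m.
ΔN = Δφ × 111195 = 55.6 m; ΔE = Δλ × 111195 × cos(-37.9050°) = +0.0052 × 111195 × 0.789030 = 456.2 m.
Distance = √(ΔE² + ΔN²) = √(456.2² + 55.6²) = 459.6 m.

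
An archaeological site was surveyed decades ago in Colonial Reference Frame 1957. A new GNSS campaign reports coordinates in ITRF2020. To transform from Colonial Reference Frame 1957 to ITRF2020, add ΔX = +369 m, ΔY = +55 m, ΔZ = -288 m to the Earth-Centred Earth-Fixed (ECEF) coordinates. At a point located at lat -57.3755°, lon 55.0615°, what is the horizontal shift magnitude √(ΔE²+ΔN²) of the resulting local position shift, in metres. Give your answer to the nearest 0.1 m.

277.7 m

The local east axis at (φ, λ) is (−sin λ, cos λ, 0), so ΔE = −sin(55.0615°)·369 + cos(55.0615°)·55 = -271.00 m.
The local north axis is (−sin φ cos λ, −sin φ sin λ, cos φ), giving ΔN = 177.983 + 37.973 − 155.270 = 60.69 m.
Horizontal magnitude = √(ΔE² + ΔN²) = √((-271.00)² + 60.69²) = 277.71 m.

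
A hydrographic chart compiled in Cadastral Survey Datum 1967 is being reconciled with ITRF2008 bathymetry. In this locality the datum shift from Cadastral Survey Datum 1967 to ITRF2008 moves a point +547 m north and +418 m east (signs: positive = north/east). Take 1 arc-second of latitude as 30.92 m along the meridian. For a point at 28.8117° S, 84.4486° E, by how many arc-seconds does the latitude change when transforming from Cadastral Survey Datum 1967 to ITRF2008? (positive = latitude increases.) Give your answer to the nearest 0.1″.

Δφ = 17.7″

1″ of latitude = 30.92 m, so Δφ = 547.0 / 30.92 = 17.691″.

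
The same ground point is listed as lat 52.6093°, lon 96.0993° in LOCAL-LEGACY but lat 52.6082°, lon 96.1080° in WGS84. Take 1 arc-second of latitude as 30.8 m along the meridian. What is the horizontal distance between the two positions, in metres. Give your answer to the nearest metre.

598 m

Δφ = 52.6082° − 52.6093° = -0.0011°; Δλ = 96.1080° − 96.0993° = +0.0087°.
1° of latitude = 3600 × 30.80 = 110880 m.
ΔN = Δφ × 110880 = -122.0 m; ΔE = Δλ × 110880 × cos(52.6093°) = +0.0087 × 110880 × 0.607247 = 585.8 m.
Distance = √(ΔE² + ΔN²) = √(585.8² + (-122.0)²) = 598.3 m.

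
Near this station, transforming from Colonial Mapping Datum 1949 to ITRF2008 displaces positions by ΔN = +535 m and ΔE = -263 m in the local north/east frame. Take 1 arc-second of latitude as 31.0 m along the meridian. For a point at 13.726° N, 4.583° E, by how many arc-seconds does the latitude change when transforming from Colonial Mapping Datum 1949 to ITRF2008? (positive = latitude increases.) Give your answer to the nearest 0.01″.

1″ of latitude = 31.00 m, so Δφ = 535.0 / 31.00 = 17.258″.

Δφ = 17.26″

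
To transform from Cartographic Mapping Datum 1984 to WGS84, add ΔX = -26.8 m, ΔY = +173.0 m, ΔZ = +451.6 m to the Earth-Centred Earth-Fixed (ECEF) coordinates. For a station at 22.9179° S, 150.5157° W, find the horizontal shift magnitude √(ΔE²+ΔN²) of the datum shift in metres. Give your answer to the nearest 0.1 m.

424.7 m

The local east axis at (φ, λ) is (−sin λ, cos λ, 0), so ΔE = −sin(-150.5157°)·(-26.8) + cos(-150.5157°)·173.0 = -163.79 m.
The local north axis is (−sin φ cos λ, −sin φ sin λ, cos φ), giving ΔN = 9.085 − 33.158 + 415.952 = 391.88 m.
Horizontal magnitude = √(ΔE² + ΔN²) = √((-163.79)² + 391.88²) = 424.73 m.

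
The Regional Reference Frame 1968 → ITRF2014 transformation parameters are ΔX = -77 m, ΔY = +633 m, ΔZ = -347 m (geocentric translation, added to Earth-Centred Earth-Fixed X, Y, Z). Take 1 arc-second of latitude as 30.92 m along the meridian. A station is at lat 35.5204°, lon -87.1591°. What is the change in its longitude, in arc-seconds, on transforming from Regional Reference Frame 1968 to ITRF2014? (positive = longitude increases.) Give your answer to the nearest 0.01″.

Δλ = -1.81″

sin φ = 0.580993, cos φ = 0.813909, sin λ = -0.998771, cos λ = 0.049563.
East component: ΔE = −sin λ·ΔX + cos λ·ΔY = −(-0.998771)(-77) + (0.049563)(633) = -45.53 m.
1° of latitude spans 3600 × 30.92 = 111312 m; at latitude φ, 1° of longitude spans that × cos φ = 90597.8 m, so Δλ = -45.53 / 90597.8 × 3600 = -1.809″.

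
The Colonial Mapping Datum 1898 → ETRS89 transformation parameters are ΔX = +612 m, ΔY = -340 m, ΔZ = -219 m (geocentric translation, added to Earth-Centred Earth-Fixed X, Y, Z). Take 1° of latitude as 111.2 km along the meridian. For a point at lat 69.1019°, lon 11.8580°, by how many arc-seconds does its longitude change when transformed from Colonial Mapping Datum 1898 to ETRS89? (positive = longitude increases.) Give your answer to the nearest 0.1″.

Δλ = -41.6″

sin φ = 0.934216, cos φ = 0.356707, sin λ = 0.205487, cos λ = 0.978660.
East component: ΔE = −sin λ·ΔX + cos λ·ΔY = −(0.205487)(612) + (0.978660)(-340) = -458.50 m.
1° of latitude spans 111200 m; at latitude φ, 1° of longitude spans that × cos φ = 39665.8 m, so Δλ = -458.50 / 39665.8 × 3600 = -41.613″.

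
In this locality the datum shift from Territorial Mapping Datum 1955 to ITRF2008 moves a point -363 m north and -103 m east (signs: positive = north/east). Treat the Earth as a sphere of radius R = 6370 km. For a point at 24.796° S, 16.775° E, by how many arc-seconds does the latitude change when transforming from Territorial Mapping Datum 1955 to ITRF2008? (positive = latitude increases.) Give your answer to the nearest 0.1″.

Δφ = -11.8″

On a sphere of radius R, 1 rad of latitude = R, so Δφ = ΔN / R = -363.0 / 6370000 = -5.6986e-05 rad = -11.754″.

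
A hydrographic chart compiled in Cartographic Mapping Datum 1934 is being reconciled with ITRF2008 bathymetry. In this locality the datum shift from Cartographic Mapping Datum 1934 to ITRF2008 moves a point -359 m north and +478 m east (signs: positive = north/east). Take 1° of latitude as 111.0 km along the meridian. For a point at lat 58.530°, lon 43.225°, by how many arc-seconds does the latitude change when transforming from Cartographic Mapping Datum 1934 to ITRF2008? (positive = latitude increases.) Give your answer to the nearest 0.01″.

Δφ = -11.64″

1° of latitude = 111.0 km, so Δφ = -359.0 / 111000 = -0.0032342° = -11.643″.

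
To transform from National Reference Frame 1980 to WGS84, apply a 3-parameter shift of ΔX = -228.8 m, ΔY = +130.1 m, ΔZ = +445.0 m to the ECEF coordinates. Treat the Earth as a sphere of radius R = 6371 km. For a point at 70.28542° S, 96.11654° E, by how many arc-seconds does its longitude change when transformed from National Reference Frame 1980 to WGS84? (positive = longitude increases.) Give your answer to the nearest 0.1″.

Δλ = 20.5″

sin φ = -0.941385, cos φ = 0.337335, sin λ = 0.994307, cos λ = -0.106551.
East component: ΔE = −sin λ·ΔX + cos λ·ΔY = −(0.994307)(-228.8) + (-0.106551)(130.1) = 213.64 m.
1° of latitude spans πR/180 = 111195 m; at latitude φ, 1° of longitude spans that × cos φ = 37509.9 m, so Δλ = 213.64 / 37509.9 × 3600 = 20.504″.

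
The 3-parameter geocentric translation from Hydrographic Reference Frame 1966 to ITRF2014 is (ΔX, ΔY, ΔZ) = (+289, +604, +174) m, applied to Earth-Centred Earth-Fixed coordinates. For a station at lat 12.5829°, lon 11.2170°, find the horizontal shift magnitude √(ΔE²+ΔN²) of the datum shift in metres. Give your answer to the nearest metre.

543 m

The local east axis at (φ, λ) is (−sin λ, cos λ, 0), so ΔE = −sin(11.2170°)·289 + cos(11.2170°)·604 = 536.24 m.
The local north axis is (−sin φ cos λ, −sin φ sin λ, cos φ), giving ΔN = -61.757 − 25.596 + 169.821 = 82.47 m.
Horizontal magnitude = √(ΔE² + ΔN²) = √(536.24² + 82.47²) = 542.55 m.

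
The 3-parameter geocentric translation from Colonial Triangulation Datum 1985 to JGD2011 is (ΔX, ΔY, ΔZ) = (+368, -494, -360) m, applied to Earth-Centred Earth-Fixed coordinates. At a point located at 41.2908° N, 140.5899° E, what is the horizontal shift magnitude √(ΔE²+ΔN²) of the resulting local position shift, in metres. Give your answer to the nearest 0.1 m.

193.2 m

At φ = 41.2908°, λ = 140.5899°: sin φ = 0.659881, cos φ = 0.751370, sin λ = 0.634867, cos λ = -0.772622.
ΔE = −sin λ·ΔX + cos λ·ΔY = −(0.634867)·(368) + (-0.772622)·(-494) = 148.04 m.
ΔN = −sin φ cos λ·ΔX − sin φ sin λ·ΔY + cos φ·ΔZ = −(0.659881)(-0.772622)(368) − (0.659881)(0.634867)(-494) + (0.751370)(-360) = 124.08 m.
Horizontal magnitude = √(ΔE² + ΔN²) = √(148.04² + 124.08²) = 193.17 m.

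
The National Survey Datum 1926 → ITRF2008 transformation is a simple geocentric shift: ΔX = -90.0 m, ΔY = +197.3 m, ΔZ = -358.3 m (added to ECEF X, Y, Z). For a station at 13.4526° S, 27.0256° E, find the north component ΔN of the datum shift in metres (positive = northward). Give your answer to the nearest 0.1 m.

ΔN = -346.3 m

At φ = -13.4526°, λ = 27.0256°: sin φ = -0.232641, cos φ = 0.972563, sin λ = 0.454389, cos λ = 0.890804.
ΔN = −sin φ cos λ·ΔX − sin φ sin λ·ΔY + cos φ·ΔZ = −(-0.232641)(0.890804)(-90.0) − (-0.232641)(0.454389)(197.3) + (0.972563)(-358.3) = -346.26 m.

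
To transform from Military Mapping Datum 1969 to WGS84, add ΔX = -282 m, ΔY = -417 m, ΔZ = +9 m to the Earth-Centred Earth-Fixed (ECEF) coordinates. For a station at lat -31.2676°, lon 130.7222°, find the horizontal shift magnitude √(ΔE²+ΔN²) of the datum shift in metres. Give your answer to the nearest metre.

The local east axis at (φ, λ) is (−sin λ, cos λ, 0), so ΔE = −sin(130.7222°)·(-282) + cos(130.7222°)·(-417) = 485.77 m.
The local north axis is (−sin φ cos λ, −sin φ sin λ, cos φ), giving ΔN = 95.489 − 164.034 + 7.693 = -60.85 m.
Horizontal magnitude = √(ΔE² + ΔN²) = √(485.77² + (-60.85)²) = 489.57 m.

490 m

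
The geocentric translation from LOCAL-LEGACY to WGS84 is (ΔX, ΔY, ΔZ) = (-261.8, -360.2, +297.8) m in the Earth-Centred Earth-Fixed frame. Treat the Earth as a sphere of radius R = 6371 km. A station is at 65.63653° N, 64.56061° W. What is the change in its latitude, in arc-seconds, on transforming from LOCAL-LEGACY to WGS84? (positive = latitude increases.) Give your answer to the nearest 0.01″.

Δφ = -2.30″

sin φ = 0.910947, cos φ = 0.412524, sin λ = -0.903040, cos λ = 0.429556.
North component: ΔN = −sin φ cos λ·ΔX − sin φ sin λ·ΔY + cos φ·ΔZ = −(0.910947)(0.429556)(-261.8) − (0.910947)(-0.903040)(-360.2) + (0.412524)(297.8) = -71.02 m.
1° of latitude spans πR/180 = 111195 m, so Δφ = -71.02 / 111195 × 3600 = -2.299″.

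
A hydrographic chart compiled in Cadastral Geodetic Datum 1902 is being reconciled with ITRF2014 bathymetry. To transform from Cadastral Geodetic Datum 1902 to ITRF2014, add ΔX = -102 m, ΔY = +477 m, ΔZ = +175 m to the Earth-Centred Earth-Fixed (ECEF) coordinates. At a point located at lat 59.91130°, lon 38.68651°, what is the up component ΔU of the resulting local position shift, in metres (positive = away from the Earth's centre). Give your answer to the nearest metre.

ΔU = 261 m

At φ = 59.91130°, λ = 38.68651°: sin φ = 0.865250, cos φ = 0.501340, sin λ = 0.625059, cos λ = 0.780578.
ΔU = cos φ cos λ·ΔX + cos φ sin λ·ΔY + sin φ·ΔZ = (0.501340)(0.780578)(-102) + (0.501340)(0.625059)(477) + (0.865250)(175) = 260.98 m.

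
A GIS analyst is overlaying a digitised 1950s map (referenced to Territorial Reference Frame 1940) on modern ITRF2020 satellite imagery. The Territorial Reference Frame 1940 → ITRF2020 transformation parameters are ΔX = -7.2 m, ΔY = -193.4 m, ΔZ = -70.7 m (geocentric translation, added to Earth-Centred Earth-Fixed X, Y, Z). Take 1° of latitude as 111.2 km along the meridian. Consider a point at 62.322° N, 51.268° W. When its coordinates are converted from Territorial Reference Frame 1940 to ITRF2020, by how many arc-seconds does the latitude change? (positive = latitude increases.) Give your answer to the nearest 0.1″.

sin φ = 0.885572, cos φ = 0.464502, sin λ = -0.780081, cos λ = 0.625678.
North component: ΔN = −sin φ cos λ·ΔX − sin φ sin λ·ΔY + cos φ·ΔZ = −(0.885572)(0.625678)(-7.2) − (0.885572)(-0.780081)(-193.4) + (0.464502)(-70.7) = -162.46 m.
1° of latitude spans 111200 m, so Δφ = -162.46 / 111200 × 3600 = -5.259″.

Δφ = -5.3″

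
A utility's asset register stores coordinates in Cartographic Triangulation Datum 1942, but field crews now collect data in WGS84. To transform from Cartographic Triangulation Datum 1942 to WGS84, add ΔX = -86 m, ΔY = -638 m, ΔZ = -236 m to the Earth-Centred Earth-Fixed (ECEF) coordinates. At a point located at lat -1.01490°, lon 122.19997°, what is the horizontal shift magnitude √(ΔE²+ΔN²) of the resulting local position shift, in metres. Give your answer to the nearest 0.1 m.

479.8 m

The local east axis at (φ, λ) is (−sin λ, cos λ, 0), so ΔE = −sin(122.19997°)·(-86) + cos(122.19997°)·(-638) = 412.75 m.
The local north axis is (−sin φ cos λ, −sin φ sin λ, cos φ), giving ΔN = 0.812 − 9.562 − 235.963 = -244.71 m.
Horizontal magnitude = √(ΔE² + ΔN²) = √(412.75² + (-244.71)²) = 479.84 m.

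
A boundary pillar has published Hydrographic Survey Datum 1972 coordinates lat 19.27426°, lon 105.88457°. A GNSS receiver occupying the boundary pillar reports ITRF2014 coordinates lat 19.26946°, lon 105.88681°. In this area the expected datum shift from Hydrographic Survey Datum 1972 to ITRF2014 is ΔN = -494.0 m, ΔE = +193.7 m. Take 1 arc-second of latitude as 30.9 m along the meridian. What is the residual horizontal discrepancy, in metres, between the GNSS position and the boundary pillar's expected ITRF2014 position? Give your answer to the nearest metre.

Observed coordinate differences: Δφ = -0.00480°, Δλ = +0.00224°.
Converting to metres (1° lat = 111240 m, cos φ = 0.943949): observed ΔN = -534.0 m, observed ΔE = 235.2 m.
Subtracting the expected shift leaves a residual of -534.0 − (-494.0) = -40.0 m north and 235.2 − (193.7) = 41.5 m east.
Residual distance = √((-40.0)² + 41.5²) = 57.6 m.

58 m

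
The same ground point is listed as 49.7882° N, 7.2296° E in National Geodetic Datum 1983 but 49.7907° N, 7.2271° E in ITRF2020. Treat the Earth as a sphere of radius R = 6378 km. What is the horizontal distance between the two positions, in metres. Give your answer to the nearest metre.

331 m

Δφ = 49.7907° − 49.7882° = +0.0025°; Δλ = 7.2271° − 7.2296° = -0.0025°.
1° along a meridian = πR/180 = 111317 m.
ΔN = Δφ × 111317 = 278.3 m; ΔE = Δλ × 111317 × cos(49.7882°) = -0.0025 × 111317 × 0.645615 = -179.7 m.
Distance = √(ΔE² + ΔN²) = √((-179.7)² + 278.3²) = 331.3 m.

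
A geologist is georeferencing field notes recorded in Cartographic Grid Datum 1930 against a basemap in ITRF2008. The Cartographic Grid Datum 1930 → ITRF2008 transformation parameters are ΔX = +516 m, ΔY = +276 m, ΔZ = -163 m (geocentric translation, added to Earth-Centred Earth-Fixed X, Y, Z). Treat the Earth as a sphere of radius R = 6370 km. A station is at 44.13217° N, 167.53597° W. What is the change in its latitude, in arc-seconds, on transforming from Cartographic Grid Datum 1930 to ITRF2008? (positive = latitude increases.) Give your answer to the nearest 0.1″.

sin φ = 0.696316, cos φ = 0.717735, sin λ = -0.215827, cos λ = -0.976432.
North component: ΔN = −sin φ cos λ·ΔX − sin φ sin λ·ΔY + cos φ·ΔZ = −(0.696316)(-0.976432)(516) − (0.696316)(-0.215827)(276) + (0.717735)(-163) = 275.32 m.
1° of latitude spans πR/180 = 111177 m, so Δφ = 275.32 / 111177 × 3600 = 8.915″.

Δφ = 8.9″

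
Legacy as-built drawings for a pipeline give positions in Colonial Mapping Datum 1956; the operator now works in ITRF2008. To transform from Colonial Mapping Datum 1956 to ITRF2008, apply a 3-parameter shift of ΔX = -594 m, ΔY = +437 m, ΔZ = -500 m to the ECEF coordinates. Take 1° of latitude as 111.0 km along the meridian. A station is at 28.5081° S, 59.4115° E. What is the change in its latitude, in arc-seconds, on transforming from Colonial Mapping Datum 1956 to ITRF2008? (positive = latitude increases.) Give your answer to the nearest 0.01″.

Δφ = -13.11″

sin φ = -0.477283, cos φ = 0.878750, sin λ = 0.860844, cos λ = 0.508869.
North component: ΔN = −sin φ cos λ·ΔX − sin φ sin λ·ΔY + cos φ·ΔZ = −(-0.477283)(0.508869)(-594) − (-0.477283)(0.860844)(437) + (0.878750)(-500) = -404.09 m.
1° of latitude spans 111000 m, so Δφ = -404.09 / 111000 × 3600 = -13.106″.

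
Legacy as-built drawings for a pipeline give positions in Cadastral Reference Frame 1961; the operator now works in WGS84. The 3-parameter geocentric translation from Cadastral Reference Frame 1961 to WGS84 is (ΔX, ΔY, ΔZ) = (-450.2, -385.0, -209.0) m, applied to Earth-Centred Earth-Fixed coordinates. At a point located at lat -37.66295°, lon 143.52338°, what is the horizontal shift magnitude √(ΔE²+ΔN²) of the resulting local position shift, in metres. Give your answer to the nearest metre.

At φ = -37.66295°, λ = 143.52338°: sin φ = -0.611015, cos φ = 0.791619, sin λ = 0.594495, cos λ = -0.804100.
ΔE = −sin λ·ΔX + cos λ·ΔY = −(0.594495)·(-450.2) + (-0.804100)·(-385.0) = 577.22 m.
ΔN = −sin φ cos λ·ΔX − sin φ sin λ·ΔY + cos φ·ΔZ = −(-0.611015)(-0.804100)(-450.2) − (-0.611015)(0.594495)(-385.0) + (0.791619)(-209.0) = -84.11 m.
Horizontal magnitude = √(ΔE² + ΔN²) = √(577.22² + (-84.11)²) = 583.32 m.

583 m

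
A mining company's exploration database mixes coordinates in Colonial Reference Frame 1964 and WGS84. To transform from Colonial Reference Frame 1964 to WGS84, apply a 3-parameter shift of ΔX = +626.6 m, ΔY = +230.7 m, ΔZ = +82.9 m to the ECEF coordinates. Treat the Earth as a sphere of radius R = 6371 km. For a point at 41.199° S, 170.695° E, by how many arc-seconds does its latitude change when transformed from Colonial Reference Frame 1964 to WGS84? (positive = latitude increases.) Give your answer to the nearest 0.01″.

Δφ = -10.37″

sin φ = -0.658676, cos φ = 0.752426, sin λ = 0.161690, cos λ = -0.986842.
North component: ΔN = −sin φ cos λ·ΔX − sin φ sin λ·ΔY + cos φ·ΔZ = −(-0.658676)(-0.986842)(626.6) − (-0.658676)(0.161690)(230.7) + (0.752426)(82.9) = -320.35 m.
1° of latitude spans πR/180 = 111195 m, so Δφ = -320.35 / 111195 × 3600 = -10.372″.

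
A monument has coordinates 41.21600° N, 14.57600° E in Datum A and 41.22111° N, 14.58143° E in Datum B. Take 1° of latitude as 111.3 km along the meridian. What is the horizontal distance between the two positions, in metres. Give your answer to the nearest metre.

Δφ = 41.22111° − 41.21600° = +0.00511°; Δλ = 14.58143° − 14.57600° = +0.00543°.
ΔN = Δφ × 111300 = 568.7 m; ΔE = Δλ × 111300 × cos(41.21600°) = +0.00543 × 111300 × 0.752231 = 454.6 m.
Distance = √(ΔE² + ΔN²) = √(454.6² + 568.7²) = 728.1 m.

728 m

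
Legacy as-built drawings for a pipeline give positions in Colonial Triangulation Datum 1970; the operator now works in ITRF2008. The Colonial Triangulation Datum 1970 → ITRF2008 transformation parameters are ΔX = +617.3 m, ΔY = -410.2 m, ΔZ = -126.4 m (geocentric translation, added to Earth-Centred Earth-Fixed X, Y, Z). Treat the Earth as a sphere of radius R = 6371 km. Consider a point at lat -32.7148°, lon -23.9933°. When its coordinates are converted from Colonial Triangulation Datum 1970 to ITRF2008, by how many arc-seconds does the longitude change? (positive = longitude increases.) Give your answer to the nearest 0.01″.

sin φ = -0.540458, cos φ = 0.841371, sin λ = -0.406630, cos λ = 0.913593.
East component: ΔE = −sin λ·ΔX + cos λ·ΔY = −(-0.406630)(617.3) + (0.913593)(-410.2) = -123.74 m.
1° of latitude spans πR/180 = 111195 m; at latitude φ, 1° of longitude spans that × cos φ = 93556.2 m, so Δλ = -123.74 / 93556.2 × 3600 = -4.762″.

Δλ = -4.76″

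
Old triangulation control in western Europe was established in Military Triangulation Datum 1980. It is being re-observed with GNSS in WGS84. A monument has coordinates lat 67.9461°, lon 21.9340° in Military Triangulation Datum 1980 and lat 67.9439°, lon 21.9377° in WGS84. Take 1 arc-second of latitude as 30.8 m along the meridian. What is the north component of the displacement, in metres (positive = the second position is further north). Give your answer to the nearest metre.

ΔN = -244 m

Δφ = 67.9439° − 67.9461° = -0.0022°; Δλ = 21.9377° − 21.9340° = +0.0037°.
1° of latitude = 3600 × 30.80 = 110880 m.
ΔN = Δφ × 110880 = -243.9 m; ΔE = Δλ × 110880 × cos(67.9461°) = +0.0037 × 110880 × 0.375479 = 154.0 m.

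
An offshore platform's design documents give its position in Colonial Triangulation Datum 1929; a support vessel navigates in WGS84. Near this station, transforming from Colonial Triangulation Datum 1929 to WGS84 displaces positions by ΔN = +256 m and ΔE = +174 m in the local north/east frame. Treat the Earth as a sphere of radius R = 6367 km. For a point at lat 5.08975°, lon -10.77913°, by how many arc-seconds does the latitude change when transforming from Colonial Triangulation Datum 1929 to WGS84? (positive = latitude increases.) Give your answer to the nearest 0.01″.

Δφ = 8.29″

On a sphere of radius R, 1 rad of latitude = R, so Δφ = ΔN / R = 256.0 / 6367000 = 4.0207e-05 rad = 8.293″.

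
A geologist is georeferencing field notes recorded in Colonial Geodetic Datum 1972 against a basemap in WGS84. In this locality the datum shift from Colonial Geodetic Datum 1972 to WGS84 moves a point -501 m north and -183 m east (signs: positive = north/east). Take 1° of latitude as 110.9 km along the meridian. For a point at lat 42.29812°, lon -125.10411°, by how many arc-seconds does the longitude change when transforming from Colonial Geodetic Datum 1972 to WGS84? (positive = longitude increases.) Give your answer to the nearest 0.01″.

Δλ = -8.03″

At latitude 42.29812°, cos φ = 0.739653.
1° of longitude at this latitude = 110.9 × cos φ = 82.03 km, so Δλ = -183.0 / 82027.5 = -0.0022310° = -8.031″.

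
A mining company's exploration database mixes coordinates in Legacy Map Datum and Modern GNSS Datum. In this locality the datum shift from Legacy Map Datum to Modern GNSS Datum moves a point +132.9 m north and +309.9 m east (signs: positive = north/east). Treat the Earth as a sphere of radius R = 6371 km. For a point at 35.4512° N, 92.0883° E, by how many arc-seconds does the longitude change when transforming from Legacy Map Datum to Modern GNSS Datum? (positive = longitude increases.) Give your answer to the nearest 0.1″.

At latitude 35.4512°, cos φ = 0.814610.
One radian of longitude at latitude φ spans R cos φ, so Δλ = ΔE / (R cos φ) = 309.9 / (6371000 × 0.814610) = 5.9712e-05 rad = 12.317″.

Δλ = 12.3″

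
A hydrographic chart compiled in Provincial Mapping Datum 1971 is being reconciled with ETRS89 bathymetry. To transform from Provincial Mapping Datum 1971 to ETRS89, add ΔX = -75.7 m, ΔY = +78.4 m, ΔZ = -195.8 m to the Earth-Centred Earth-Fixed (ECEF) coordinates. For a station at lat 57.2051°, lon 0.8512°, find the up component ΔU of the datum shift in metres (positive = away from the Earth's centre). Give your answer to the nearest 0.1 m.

ΔU = -205.0 m

The local up (radial) axis is (cos φ cos λ, cos φ sin λ, sin φ), giving ΔU = -40.997 + 0.631 − 164.592 = -204.96 m.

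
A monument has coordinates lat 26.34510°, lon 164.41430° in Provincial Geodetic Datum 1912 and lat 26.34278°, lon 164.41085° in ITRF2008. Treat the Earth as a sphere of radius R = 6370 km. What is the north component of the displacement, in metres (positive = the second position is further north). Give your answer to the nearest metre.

ΔN = -258 m

Δφ = 26.34278° − 26.34510° = -0.00232°; Δλ = 164.41085° − 164.41430° = -0.00345°.
1° along a meridian = πR/180 = 111177 m.
ΔN = Δφ × 111177 = -257.9 m; ΔE = Δλ × 111177 × cos(26.34510°) = -0.00345 × 111177 × 0.896137 = -343.7 m.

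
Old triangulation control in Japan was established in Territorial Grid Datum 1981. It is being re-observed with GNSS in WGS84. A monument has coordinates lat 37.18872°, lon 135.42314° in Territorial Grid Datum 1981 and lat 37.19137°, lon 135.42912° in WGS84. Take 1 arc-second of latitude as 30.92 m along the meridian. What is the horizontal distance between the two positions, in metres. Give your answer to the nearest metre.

607 m

Δφ = 37.19137° − 37.18872° = +0.00265°; Δλ = 135.42912° − 135.42314° = +0.00598°.
1° of latitude = 3600 × 30.92 = 111312 m.
ΔN = Δφ × 111312 = 295.0 m; ΔE = Δλ × 111312 × cos(37.18872°) = +0.00598 × 111312 × 0.796649 = 530.3 m.
Distance = √(ΔE² + ΔN²) = √(530.3² + 295.0²) = 606.8 m.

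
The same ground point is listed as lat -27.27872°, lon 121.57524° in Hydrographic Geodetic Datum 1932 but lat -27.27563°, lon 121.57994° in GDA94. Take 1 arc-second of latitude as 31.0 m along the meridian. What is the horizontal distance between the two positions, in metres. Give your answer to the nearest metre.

580 m

Δφ = -27.27563° − -27.27872° = +0.00309°; Δλ = 121.57994° − 121.57524° = +0.00470°.
1° of latitude = 3600 × 31.00 = 111600 m.
ΔN = Δφ × 111600 = 344.8 m; ΔE = Δλ × 111600 × cos(-27.27872°) = +0.00470 × 111600 × 0.888788 = 466.2 m.
Distance = √(ΔE² + ΔN²) = √(466.2² + 344.8²) = 579.9 m.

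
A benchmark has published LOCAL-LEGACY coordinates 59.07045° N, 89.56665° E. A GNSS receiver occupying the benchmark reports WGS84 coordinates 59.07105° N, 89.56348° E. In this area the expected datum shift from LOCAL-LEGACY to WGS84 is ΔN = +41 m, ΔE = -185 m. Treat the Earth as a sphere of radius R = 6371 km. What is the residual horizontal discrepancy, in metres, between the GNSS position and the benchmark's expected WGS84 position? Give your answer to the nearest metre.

Observed coordinate differences: Δφ = +0.00060°, Δλ = -0.00317°.
Converting to metres (1° lat = 111195 m, cos φ = 0.513984): observed ΔN = 66.7 m, observed ΔE = -181.2 m.
Subtracting the expected shift leaves a residual of 66.7 − (41) = 25.7 m north and -181.2 − (-185) = 3.8 m east.
Residual distance = √(25.7² + 3.8²) = 26.0 m.

26 m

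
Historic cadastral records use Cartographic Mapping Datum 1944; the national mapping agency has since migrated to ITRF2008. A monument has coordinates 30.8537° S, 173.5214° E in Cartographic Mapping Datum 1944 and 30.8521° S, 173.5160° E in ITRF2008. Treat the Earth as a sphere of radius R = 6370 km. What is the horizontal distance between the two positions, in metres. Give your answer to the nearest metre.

Δφ = -30.8521° − -30.8537° = +0.0016°; Δλ = 173.5160° − 173.5214° = -0.0054°.
1° along a meridian = πR/180 = 111177 m.
ΔN = Δφ × 111177 = 177.9 m; ΔE = Δλ × 111177 × cos(-30.8537°) = -0.0054 × 111177 × 0.858480 = -515.4 m.
Distance = √(ΔE² + ΔN²) = √((-515.4)² + 177.9²) = 545.2 m.

545 m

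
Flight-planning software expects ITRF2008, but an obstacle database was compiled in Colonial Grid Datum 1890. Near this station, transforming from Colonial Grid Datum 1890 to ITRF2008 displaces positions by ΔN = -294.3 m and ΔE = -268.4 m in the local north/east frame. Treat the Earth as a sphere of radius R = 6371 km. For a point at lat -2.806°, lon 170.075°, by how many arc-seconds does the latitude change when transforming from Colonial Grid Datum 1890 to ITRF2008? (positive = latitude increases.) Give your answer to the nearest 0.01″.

Δφ = -9.53″

On a sphere of radius R, 1 rad of latitude = R, so Δφ = ΔN / R = -294.3 / 6371000 = -4.6194e-05 rad = -9.528″.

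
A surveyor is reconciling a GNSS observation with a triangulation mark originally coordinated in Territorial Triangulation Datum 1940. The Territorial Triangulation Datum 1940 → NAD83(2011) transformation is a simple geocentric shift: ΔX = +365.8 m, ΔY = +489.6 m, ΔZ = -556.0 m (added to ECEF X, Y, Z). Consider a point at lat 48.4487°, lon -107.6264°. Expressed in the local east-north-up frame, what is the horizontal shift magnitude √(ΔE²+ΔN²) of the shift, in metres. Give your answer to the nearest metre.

The local east axis at (φ, λ) is (−sin λ, cos λ, 0), so ΔE = −sin(-107.6264°)·365.8 + cos(-107.6264°)·489.6 = 200.37 m.
The local north axis is (−sin φ cos λ, −sin φ sin λ, cos φ), giving ΔN = 82.894 + 349.196 − 368.789 = 63.30 m.
Horizontal magnitude = √(ΔE² + ΔN²) = √(200.37² + 63.30²) = 210.13 m.

210 m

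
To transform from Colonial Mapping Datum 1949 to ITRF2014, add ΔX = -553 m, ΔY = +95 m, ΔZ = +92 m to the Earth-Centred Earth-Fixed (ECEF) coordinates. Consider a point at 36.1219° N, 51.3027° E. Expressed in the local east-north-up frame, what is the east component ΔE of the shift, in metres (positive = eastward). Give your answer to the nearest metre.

The local east axis at (φ, λ) is (−sin λ, cos λ, 0), so ΔE = −sin(51.3027°)·(-553) + cos(51.3027°)·95 = 490.99 m.

ΔE = 491 m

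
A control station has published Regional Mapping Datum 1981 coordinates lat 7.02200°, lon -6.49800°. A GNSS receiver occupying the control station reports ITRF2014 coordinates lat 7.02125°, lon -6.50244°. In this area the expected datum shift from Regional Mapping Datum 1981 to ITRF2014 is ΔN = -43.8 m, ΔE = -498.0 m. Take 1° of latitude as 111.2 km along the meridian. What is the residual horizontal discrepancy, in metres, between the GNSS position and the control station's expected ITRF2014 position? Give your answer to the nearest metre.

40 m

Observed coordinate differences: Δφ = -0.00075°, Δλ = -0.00444°.
Converting to metres (1° lat = 111200 m, cos φ = 0.992499): observed ΔN = -83.4 m, observed ΔE = -490.0 m.
Subtracting the expected shift leaves a residual of -83.4 − (-43.8) = -39.6 m north and -490.0 − (-498.0) = 8.0 m east.
Residual distance = √((-39.6)² + 8.0²) = 40.4 m.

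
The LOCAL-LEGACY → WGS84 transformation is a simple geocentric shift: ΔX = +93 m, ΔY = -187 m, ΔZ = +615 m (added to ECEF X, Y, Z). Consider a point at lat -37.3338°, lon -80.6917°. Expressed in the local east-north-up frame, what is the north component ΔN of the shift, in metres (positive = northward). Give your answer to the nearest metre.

ΔN = 610 m

At φ = -37.3338°, λ = -80.6917°: sin φ = -0.606458, cos φ = 0.795116, sin λ = -0.986832, cos λ = 0.161747.
ΔN = −sin φ cos λ·ΔX − sin φ sin λ·ΔY + cos φ·ΔZ = −(-0.606458)(0.161747)(93) − (-0.606458)(-0.986832)(-187) + (0.795116)(615) = 610.03 m.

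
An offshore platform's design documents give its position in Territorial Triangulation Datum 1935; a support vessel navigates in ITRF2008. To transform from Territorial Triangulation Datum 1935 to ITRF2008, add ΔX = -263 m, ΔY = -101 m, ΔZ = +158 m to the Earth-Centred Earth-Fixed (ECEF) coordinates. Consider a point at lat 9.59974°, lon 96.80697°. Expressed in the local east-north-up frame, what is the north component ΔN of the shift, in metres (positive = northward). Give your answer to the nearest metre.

ΔN = 167 m

The local north axis is (−sin φ cos λ, −sin φ sin λ, cos φ), giving ΔN = -5.198 + 16.724 + 155.787 = 167.31 m.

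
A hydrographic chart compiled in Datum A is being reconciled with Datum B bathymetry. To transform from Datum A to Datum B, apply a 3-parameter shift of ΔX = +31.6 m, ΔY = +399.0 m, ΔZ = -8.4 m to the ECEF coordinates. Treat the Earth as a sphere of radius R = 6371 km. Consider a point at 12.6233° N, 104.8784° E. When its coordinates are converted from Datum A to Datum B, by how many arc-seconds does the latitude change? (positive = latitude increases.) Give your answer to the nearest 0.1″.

Δφ = -2.9″

sin φ = 0.218540, cos φ = 0.975828, sin λ = 0.966473, cos λ = -0.256768.
North component: ΔN = −sin φ cos λ·ΔX − sin φ sin λ·ΔY + cos φ·ΔZ = −(0.218540)(-0.256768)(31.6) − (0.218540)(0.966473)(399.0) + (0.975828)(-8.4) = -90.70 m.
1° of latitude spans πR/180 = 111195 m, so Δφ = -90.70 / 111195 × 3600 = -2.936″.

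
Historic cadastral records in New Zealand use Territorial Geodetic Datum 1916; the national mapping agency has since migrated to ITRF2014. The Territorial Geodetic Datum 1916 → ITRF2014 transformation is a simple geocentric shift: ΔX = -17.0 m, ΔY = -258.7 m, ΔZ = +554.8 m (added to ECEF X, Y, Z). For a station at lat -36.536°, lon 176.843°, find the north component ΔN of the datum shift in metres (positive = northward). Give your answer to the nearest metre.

At φ = -36.536°, λ = 176.843°: sin φ = -0.595328, cos φ = 0.803483, sin λ = 0.055072, cos λ = -0.998482.
ΔN = −sin φ cos λ·ΔX − sin φ sin λ·ΔY + cos φ·ΔZ = −(-0.595328)(-0.998482)(-17.0) − (-0.595328)(0.055072)(-258.7) + (0.803483)(554.8) = 447.40 m.

ΔN = 447 m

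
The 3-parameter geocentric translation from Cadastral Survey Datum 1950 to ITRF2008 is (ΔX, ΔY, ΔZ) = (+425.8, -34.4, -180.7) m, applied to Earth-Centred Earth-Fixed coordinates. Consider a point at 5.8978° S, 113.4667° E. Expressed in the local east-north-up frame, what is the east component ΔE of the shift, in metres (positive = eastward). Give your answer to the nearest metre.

The local east axis at (φ, λ) is (−sin λ, cos λ, 0), so ΔE = −sin(113.4667°)·425.8 + cos(113.4667°)·(-34.4) = -376.88 m.

ΔE = -377 m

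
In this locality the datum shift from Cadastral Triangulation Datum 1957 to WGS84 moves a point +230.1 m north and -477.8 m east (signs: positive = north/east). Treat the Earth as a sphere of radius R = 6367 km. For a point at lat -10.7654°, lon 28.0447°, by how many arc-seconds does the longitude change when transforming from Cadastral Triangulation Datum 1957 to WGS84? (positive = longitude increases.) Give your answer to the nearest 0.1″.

At latitude -10.7654°, cos φ = 0.982400.
One radian of longitude at latitude φ spans R cos φ, so Δλ = ΔE / (R cos φ) = -477.8 / (6367000 × 0.982400) = -7.6388e-05 rad = -15.756″.

Δλ = -15.8″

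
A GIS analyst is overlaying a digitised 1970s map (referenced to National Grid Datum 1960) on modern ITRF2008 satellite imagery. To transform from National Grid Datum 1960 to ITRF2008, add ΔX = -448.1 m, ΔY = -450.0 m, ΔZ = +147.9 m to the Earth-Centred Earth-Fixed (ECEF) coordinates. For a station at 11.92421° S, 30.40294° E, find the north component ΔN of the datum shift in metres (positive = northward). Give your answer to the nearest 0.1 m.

At φ = -11.92421°, λ = 30.40294°: sin φ = -0.206618, cos φ = 0.978422, sin λ = 0.506078, cos λ = 0.862488.
ΔN = −sin φ cos λ·ΔX − sin φ sin λ·ΔY + cos φ·ΔZ = −(-0.206618)(0.862488)(-448.1) − (-0.206618)(0.506078)(-450.0) + (0.978422)(147.9) = 17.80 m.

ΔN = 17.8 m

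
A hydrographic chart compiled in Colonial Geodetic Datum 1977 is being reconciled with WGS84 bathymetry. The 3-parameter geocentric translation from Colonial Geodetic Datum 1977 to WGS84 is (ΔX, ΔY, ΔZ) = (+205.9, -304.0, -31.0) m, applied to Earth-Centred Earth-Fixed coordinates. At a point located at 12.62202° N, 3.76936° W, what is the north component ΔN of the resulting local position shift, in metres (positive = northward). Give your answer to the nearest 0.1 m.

ΔN = -79.5 m

At φ = 12.62202°, λ = -3.76936°: sin φ = 0.218518, cos φ = 0.975833, sin λ = -0.065740, cos λ = 0.997837.
ΔN = −sin φ cos λ·ΔX − sin φ sin λ·ΔY + cos φ·ΔZ = −(0.218518)(0.997837)(205.9) − (0.218518)(-0.065740)(-304.0) + (0.975833)(-31.0) = -79.51 m.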